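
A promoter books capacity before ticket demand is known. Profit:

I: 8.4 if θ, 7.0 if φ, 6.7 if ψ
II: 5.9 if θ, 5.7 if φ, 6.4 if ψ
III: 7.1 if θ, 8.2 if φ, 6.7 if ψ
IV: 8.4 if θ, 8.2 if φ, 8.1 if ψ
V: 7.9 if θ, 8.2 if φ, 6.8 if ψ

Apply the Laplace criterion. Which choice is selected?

Row averages: I=221/30, II=6, III=22/3, IV=247/30, V=229/30
Highest average = 247/30 → IV.

IV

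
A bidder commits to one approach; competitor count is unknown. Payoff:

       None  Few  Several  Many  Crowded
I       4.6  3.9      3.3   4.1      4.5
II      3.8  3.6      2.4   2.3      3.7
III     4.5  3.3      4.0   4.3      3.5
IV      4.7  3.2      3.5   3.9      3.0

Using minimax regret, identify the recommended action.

I

Column bests: None=4.7, Few=3.9, Several=4.0, Many=4.3, Crowded=4.5.
I regrets: 0.1, 0.0, 0.7, 0.2, 0.0 → max 0.7
II regrets: 0.9, 0.3, 1.6, 2.0, 0.8 → max 2.0
III regrets: 0.2, 0.6, 0.0, 0.0, 1.0 → max 1.0
IV regrets: 0.0, 0.7, 0.5, 0.4, 1.5 → max 1.5
Smallest max regret = 0.7 → I.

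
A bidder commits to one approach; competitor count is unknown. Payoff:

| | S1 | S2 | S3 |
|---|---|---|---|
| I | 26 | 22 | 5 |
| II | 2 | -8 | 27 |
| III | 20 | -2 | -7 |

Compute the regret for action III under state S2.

Best payoff under S2 is 22.
Regret = 22 − (-2) = 24.

24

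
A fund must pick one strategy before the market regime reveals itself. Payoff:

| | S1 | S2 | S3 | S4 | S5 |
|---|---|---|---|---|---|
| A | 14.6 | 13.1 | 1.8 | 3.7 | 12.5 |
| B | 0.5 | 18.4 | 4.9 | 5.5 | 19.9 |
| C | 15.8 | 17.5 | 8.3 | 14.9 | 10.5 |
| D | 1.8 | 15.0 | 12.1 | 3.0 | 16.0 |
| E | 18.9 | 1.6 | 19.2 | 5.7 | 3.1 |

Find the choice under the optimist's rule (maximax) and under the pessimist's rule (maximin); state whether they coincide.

Row maxima: A=14.6, B=19.9, C=17.5, D=16.0, E=19.2
Best best-case = 19.9 → B.
Row minima: A=1.8, B=0.5, C=8.3, D=1.8, E=1.6
Best worst-case = 8.3 → C.

maximax → B; maximin → C (disagree)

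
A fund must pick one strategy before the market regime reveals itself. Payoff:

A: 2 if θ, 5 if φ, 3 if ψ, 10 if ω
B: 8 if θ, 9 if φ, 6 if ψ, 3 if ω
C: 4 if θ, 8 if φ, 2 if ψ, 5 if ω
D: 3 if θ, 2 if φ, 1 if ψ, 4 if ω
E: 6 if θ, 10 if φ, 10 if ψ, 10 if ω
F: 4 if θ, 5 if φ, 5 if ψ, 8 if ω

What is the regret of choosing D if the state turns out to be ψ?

9

Best payoff under ψ is 10.
Regret = 10 − 1 = 9.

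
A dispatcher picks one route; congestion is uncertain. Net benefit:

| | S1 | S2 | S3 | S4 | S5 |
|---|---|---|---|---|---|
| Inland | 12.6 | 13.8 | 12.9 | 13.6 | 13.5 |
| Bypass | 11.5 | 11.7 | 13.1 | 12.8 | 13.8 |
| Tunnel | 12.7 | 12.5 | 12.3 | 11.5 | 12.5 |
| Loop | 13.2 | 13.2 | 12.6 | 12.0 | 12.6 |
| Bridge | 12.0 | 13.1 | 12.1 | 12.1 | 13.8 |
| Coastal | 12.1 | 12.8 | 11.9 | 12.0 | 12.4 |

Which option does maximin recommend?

Inland

Row minima: Inland=12.6, Bypass=11.5, Tunnel=11.5, Loop=12.0, Bridge=12.0, Coastal=11.9
Best worst-case = 12.6 → Inland.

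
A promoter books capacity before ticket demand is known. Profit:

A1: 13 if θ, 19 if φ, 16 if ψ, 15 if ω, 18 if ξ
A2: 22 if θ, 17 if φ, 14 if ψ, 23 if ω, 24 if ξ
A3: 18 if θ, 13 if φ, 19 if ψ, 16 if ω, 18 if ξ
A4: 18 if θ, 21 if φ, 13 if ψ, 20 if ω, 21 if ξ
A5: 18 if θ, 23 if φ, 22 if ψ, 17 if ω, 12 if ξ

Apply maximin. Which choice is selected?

Row minima: A1=13, A2=14, A3=13, A4=13, A5=12
Best worst-case = 14 → A2.

A2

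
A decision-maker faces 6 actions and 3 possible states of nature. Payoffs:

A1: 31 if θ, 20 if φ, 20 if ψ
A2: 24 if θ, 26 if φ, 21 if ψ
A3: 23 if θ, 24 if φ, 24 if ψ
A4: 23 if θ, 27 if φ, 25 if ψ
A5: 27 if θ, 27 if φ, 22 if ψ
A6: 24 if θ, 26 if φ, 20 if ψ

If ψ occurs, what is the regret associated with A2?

4

Best payoff under ψ is 25.
Regret = 25 − 21 = 4.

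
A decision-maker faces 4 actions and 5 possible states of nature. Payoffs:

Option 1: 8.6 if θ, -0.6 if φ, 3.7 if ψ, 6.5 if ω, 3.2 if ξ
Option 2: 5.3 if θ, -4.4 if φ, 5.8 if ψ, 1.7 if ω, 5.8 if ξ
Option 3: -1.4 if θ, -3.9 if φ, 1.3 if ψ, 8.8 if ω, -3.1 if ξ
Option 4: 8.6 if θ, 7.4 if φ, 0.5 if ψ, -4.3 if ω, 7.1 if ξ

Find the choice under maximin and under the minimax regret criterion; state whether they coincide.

maximin → Option 1; minimax regret → Option 1 (agree)

Row minima: Option 1=-0.6, Option 2=-4.4, Option 3=-3.9, Option 4=-4.3
Best worst-case = -0.6 → Option 1.
Column bests: θ=8.6, φ=7.4, ψ=5.8, ω=8.8, ξ=7.1.
Option 1 regrets: 0.0, 8.0, 2.1, 2.3, 3.9 → max 8.0
Option 2 regrets: 3.3, 11.8, 0.0, 7.1, 1.3 → max 11.8
Option 3 regrets: 10.0, 11.3, 4.5, 0.0, 10.2 → max 11.3
Option 4 regrets: 0.0, 0.0, 5.3, 13.1, 0.0 → max 13.1
Smallest max regret = 8.0 → Option 1.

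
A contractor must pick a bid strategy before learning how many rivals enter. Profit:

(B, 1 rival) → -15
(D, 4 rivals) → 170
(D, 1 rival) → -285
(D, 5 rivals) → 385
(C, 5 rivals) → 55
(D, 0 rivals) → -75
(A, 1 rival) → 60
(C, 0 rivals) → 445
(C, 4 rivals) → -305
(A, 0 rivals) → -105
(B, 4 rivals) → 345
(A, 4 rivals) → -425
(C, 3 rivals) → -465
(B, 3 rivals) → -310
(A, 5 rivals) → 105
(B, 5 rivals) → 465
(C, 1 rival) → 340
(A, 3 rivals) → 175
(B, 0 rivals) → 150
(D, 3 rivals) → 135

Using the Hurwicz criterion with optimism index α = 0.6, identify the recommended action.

B

A: 0.6·175 + 0.4·(-425) = -65
B: 0.6·465 + 0.4·(-310) = 155
C: 0.6·445 + 0.4·(-465) = 81
D: 0.6·385 + 0.4·(-285) = 117
Highest Hurwicz score = 155 → B.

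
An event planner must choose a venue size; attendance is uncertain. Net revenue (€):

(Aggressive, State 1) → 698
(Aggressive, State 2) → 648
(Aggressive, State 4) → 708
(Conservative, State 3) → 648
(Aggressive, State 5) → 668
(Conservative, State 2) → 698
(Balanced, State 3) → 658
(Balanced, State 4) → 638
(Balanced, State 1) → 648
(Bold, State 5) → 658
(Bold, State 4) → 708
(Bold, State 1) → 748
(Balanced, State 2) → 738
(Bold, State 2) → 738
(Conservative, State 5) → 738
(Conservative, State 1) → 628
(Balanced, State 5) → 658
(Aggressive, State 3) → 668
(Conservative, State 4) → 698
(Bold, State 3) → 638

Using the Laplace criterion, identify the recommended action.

Bold

Row averages: Conservative=682, Balanced=668, Aggressive=678, Bold=698
Highest average = 698 → Bold.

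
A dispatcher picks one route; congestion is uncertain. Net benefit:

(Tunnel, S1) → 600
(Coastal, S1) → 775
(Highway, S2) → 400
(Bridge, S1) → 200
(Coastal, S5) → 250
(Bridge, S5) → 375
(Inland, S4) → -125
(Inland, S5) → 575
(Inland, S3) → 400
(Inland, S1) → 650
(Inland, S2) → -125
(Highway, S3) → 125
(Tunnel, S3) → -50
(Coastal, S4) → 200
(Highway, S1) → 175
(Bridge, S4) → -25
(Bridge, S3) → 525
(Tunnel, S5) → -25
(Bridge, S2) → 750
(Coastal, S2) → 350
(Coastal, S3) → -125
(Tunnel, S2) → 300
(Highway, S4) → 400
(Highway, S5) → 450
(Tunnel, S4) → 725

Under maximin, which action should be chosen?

Row minima: Inland=-125, Bridge=-25, Highway=125, Coastal=-125, Tunnel=-50
Best worst-case = 125 → Highway.

Highway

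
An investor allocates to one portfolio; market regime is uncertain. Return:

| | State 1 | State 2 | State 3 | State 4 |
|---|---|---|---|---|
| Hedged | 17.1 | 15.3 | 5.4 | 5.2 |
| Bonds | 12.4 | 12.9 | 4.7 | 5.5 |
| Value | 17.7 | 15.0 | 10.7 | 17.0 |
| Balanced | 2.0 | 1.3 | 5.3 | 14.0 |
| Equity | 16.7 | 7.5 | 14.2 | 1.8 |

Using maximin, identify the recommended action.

Row minima: Hedged=5.2, Bonds=4.7, Value=10.7, Balanced=1.3, Equity=1.8
Best worst-case = 10.7 → Value.

Value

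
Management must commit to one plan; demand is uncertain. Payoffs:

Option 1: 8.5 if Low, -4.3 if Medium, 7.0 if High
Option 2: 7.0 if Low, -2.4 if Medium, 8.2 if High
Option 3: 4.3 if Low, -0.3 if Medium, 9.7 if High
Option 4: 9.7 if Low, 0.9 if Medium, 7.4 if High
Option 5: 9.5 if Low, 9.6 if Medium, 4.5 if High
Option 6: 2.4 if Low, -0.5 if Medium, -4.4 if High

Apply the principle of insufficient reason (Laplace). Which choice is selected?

Row averages: Option 1=56/15, Option 2=64/15, Option 3=137/30, Option 4=6, Option 5=118/15, Option 6=-5/6
Highest average = 118/15 → Option 5.

Option 5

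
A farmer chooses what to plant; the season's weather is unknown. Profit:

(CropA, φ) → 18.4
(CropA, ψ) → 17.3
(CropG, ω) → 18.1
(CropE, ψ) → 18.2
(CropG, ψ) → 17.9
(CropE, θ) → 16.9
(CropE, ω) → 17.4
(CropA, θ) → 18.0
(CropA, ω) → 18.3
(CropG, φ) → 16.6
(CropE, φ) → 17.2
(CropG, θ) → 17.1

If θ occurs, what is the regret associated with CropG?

Best payoff under θ is 18.0.
Regret = 18.0 − 17.1 = 0.9.

0.9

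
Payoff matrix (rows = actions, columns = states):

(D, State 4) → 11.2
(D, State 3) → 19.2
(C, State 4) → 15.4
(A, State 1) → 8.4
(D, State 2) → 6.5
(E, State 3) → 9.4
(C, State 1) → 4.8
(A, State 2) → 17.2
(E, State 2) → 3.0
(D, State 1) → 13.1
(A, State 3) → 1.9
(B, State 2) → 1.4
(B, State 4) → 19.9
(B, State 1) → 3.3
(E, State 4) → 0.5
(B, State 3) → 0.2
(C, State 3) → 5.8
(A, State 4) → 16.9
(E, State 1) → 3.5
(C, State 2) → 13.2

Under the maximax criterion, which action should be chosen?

B

Row maxima: A=17.2, B=19.9, C=15.4, D=19.2, E=9.4
Best best-case = 19.9 → B.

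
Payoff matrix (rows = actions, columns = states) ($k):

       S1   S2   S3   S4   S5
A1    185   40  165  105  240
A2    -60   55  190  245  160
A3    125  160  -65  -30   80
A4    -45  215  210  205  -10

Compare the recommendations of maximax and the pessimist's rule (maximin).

maximax → A2; maximin → A1 (disagree)

Row maxima: A1=240, A2=245, A3=160, A4=215
Best best-case = 245 → A2.
Row minima: A1=40, A2=-60, A3=-65, A4=-45
Best worst-case = 40 → A1.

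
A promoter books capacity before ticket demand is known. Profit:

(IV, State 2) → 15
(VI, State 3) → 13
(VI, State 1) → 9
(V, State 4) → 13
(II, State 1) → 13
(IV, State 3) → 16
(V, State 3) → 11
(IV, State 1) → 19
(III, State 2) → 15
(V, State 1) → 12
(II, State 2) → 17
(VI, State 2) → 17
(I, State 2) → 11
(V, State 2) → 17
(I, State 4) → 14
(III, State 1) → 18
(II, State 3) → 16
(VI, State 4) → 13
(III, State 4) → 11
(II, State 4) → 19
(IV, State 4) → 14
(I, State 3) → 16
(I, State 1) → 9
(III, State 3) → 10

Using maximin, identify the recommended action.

IV

Row minima: I=9, II=13, III=10, IV=14, V=11, VI=9
Best worst-case = 14 → IV.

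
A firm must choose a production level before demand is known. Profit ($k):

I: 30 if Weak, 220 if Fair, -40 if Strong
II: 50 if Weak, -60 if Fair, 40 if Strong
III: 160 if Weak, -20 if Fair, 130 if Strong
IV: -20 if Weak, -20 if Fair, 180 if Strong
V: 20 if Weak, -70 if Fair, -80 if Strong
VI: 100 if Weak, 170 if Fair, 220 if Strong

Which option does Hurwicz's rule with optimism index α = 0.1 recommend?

I: 0.1·220 + 0.9·(-40) = -14
II: 0.1·50 + 0.9·(-60) = -49
III: 0.1·160 + 0.9·(-20) = -2
IV: 0.1·180 + 0.9·(-20) = 0
V: 0.1·20 + 0.9·(-80) = -70
VI: 0.1·220 + 0.9·100 = 112
Highest Hurwicz score = 112 → VI.

VI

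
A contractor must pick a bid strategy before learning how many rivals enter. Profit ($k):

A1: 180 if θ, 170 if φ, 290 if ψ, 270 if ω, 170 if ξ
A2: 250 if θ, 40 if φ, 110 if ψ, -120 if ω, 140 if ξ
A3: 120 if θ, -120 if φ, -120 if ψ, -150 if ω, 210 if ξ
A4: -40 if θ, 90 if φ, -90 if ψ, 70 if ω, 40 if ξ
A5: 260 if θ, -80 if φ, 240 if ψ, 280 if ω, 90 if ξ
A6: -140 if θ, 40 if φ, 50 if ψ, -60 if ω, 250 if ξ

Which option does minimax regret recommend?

A1

Column bests: θ=260, φ=170, ψ=290, ω=280, ξ=250.
A1 regrets: 80, 0, 0, 10, 80 → max 80
A2 regrets: 10, 130, 180, 400, 110 → max 400
A3 regrets: 140, 290, 410, 430, 40 → max 430
A4 regrets: 300, 80, 380, 210, 210 → max 380
A5 regrets: 0, 250, 50, 0, 160 → max 250
A6 regrets: 400, 130, 240, 340, 0 → max 400
Smallest max regret = 80 → A1.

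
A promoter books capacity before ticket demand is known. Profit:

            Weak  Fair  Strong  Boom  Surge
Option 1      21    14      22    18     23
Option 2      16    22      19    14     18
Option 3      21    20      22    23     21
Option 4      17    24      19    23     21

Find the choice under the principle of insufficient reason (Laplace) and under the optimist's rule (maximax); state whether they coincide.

laplace → Option 3; maximax → Option 4 (disagree)

Row averages: Option 1=19.6, Option 2=17.8, Option 3=21.4, Option 4=20.8
Highest average = 21.4 → Option 3.
Row maxima: Option 1=23, Option 2=22, Option 3=23, Option 4=24
Best best-case = 24 → Option 4.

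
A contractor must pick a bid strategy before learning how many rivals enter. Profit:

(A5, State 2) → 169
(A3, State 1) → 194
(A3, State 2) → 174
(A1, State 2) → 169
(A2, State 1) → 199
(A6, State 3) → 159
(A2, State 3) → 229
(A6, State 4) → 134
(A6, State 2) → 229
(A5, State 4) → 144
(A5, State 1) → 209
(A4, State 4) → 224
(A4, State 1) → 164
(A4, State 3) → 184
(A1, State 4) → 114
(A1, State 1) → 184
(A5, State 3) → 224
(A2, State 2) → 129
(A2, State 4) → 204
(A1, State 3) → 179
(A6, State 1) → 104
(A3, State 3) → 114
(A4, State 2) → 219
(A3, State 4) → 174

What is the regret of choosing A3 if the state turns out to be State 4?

50

Best payoff under State 4 is 224.
Regret = 224 − 174 = 50.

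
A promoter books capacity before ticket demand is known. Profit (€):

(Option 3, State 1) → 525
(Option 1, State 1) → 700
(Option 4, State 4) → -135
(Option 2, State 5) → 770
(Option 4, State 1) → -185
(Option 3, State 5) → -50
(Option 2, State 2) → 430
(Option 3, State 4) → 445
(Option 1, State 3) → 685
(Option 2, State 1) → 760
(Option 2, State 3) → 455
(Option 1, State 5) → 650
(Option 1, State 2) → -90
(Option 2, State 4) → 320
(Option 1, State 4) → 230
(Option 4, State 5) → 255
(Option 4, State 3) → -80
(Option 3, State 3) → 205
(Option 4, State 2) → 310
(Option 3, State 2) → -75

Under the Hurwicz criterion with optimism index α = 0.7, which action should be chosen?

Option 1: 0.7·700 + 0.3·(-90) = 463
Option 2: 0.7·770 + 0.3·320 = 635
Option 3: 0.7·525 + 0.3·(-75) = 345
Option 4: 0.7·310 + 0.3·(-185) = 161.5
Highest Hurwicz score = 635 → Option 2.

Option 2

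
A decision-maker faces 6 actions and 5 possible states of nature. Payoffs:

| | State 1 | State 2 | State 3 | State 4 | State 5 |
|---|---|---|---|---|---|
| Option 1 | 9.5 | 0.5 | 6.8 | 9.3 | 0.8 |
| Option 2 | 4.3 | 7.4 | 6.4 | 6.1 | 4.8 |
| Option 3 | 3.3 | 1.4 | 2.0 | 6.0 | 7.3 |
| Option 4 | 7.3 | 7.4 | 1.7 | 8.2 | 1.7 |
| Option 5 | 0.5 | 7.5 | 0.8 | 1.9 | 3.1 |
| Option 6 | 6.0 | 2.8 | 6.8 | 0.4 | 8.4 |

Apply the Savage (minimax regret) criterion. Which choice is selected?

Option 2

Column bests: State 1=9.5, State 2=7.5, State 3=6.8, State 4=9.3, State 5=8.4.
Option 1 regrets: 0.0, 7.0, 0.0, 0.0, 7.6 → max 7.6
Option 2 regrets: 5.2, 0.1, 0.4, 3.2, 3.6 → max 5.2
Option 3 regrets: 6.2, 6.1, 4.8, 3.3, 1.1 → max 6.2
Option 4 regrets: 2.2, 0.1, 5.1, 1.1, 6.7 → max 6.7
Option 5 regrets: 9.0, 0.0, 6.0, 7.4, 5.3 → max 9.0
Option 6 regrets: 3.5, 4.7, 0.0, 8.9, 0.0 → max 8.9
Smallest max regret = 5.2 → Option 2.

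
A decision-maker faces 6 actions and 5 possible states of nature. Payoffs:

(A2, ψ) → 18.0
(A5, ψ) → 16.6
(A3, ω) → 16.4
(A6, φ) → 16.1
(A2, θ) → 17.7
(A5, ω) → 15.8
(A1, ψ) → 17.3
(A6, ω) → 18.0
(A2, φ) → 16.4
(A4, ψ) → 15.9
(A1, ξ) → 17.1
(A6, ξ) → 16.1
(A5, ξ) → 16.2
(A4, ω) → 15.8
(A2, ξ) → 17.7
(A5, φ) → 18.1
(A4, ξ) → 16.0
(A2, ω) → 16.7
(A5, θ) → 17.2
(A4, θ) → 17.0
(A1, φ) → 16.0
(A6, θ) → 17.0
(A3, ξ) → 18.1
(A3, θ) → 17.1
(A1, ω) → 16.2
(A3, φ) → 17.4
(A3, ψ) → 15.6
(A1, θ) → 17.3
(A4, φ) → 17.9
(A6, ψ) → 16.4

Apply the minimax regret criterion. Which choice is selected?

A2

Column bests: θ=17.7, φ=18.1, ψ=18.0, ω=18.0, ξ=18.1.
A1 regrets: 0.4, 2.1, 0.7, 1.8, 1.0 → max 2.1
A2 regrets: 0.0, 1.7, 0.0, 1.3, 0.4 → max 1.7
A3 regrets: 0.6, 0.7, 2.4, 1.6, 0.0 → max 2.4
A4 regrets: 0.7, 0.2, 2.1, 2.2, 2.1 → max 2.2
A5 regrets: 0.5, 0.0, 1.4, 2.2, 1.9 → max 2.2
A6 regrets: 0.7, 2.0, 1.6, 0.0, 2.0 → max 2.0
Smallest max regret = 1.7 → A2.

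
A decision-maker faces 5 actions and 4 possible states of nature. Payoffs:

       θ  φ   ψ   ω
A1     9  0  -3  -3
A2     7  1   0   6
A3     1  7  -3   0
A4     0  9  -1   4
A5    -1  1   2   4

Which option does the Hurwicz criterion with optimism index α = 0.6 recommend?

A4

A1: 0.6·9 + 0.4·(-3) = 4.2
A2: 0.6·7 + 0.4·0 = 4.2
A3: 0.6·7 + 0.4·(-3) = 3
A4: 0.6·9 + 0.4·(-1) = 5
A5: 0.6·4 + 0.4·(-1) = 2
Highest Hurwicz score = 5 → A4.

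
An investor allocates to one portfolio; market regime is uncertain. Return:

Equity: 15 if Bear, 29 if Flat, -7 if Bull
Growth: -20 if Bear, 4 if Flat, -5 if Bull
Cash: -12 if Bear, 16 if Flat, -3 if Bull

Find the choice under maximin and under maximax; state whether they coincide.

Row minima: Equity=-7, Growth=-20, Cash=-12
Best worst-case = -7 → Equity.
Row maxima: Equity=29, Growth=4, Cash=16
Best best-case = 29 → Equity.

maximin → Equity; maximax → Equity (agree)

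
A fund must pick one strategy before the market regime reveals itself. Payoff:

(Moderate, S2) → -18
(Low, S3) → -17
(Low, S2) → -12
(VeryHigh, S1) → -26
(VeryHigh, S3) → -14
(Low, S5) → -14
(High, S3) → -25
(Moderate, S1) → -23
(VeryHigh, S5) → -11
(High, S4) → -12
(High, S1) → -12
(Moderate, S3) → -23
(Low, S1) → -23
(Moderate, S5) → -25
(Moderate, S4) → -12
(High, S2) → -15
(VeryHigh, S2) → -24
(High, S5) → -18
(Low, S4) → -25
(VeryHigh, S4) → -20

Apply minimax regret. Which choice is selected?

Column bests: S1=-12, S2=-12, S3=-14, S4=-12, S5=-11.
Low regrets: 11, 0, 3, 13, 3 → max 13
Moderate regrets: 11, 6, 9, 0, 14 → max 14
High regrets: 0, 3, 11, 0, 7 → max 11
VeryHigh regrets: 14, 12, 0, 8, 0 → max 14
Smallest max regret = 11 → High.

High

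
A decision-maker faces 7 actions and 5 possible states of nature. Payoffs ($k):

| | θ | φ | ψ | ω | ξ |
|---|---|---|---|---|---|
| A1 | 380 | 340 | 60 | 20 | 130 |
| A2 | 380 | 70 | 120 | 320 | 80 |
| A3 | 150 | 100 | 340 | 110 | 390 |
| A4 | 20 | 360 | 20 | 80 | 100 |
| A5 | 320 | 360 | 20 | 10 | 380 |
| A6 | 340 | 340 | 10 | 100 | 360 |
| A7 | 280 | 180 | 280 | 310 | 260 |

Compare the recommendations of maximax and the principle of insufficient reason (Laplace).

Row maxima: A1=380, A2=380, A3=390, A4=360, A5=380, A6=360, A7=310
Best best-case = 390 → A3.
Row averages: A1=186, A2=194, A3=218, A4=116, A5=218, A6=230, A7=262
Highest average = 262 → A7.

maximax → A3; laplace → A7 (disagree)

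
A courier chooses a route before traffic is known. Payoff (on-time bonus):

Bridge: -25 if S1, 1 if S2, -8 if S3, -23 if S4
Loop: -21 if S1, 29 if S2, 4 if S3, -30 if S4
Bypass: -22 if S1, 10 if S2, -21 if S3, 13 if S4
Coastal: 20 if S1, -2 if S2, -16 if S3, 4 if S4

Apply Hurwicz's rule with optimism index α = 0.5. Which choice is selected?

Bridge: 0.5·1 + 0.5·(-25) = -12
Loop: 0.5·29 + 0.5·(-30) = -0.5
Bypass: 0.5·13 + 0.5·(-22) = -4.5
Coastal: 0.5·20 + 0.5·(-16) = 2
Highest Hurwicz score = 2 → Coastal.

Coastal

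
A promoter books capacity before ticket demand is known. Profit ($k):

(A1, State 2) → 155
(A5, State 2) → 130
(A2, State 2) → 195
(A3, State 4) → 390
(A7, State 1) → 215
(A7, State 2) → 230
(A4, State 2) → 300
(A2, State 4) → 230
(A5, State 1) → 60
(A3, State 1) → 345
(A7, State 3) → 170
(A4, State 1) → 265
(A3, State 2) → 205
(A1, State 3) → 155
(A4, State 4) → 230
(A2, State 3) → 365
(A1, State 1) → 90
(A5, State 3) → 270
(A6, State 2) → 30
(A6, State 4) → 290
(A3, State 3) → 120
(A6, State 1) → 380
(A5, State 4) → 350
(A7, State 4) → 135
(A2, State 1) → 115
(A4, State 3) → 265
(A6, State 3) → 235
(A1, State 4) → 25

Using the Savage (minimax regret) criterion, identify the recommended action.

Column bests: State 1=380, State 2=300, State 3=365, State 4=390.
A1 regrets: 290, 145, 210, 365 → max 365
A2 regrets: 265, 105, 0, 160 → max 265
A3 regrets: 35, 95, 245, 0 → max 245
A4 regrets: 115, 0, 100, 160 → max 160
A5 regrets: 320, 170, 95, 40 → max 320
A6 regrets: 0, 270, 130, 100 → max 270
A7 regrets: 165, 70, 195, 255 → max 255
Smallest max regret = 160 → A4.

A4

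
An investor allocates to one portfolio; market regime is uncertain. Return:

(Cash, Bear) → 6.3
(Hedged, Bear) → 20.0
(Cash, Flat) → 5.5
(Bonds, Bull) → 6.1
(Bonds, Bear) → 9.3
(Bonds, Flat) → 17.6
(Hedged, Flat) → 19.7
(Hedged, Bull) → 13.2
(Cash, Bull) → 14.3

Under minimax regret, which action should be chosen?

Column bests: Bear=20.0, Flat=19.7, Bull=14.3.
Hedged regrets: 0.0, 0.0, 1.1 → max 1.1
Cash regrets: 13.7, 14.2, 0.0 → max 14.2
Bonds regrets: 10.7, 2.1, 8.2 → max 10.7
Smallest max regret = 1.1 → Hedged.

Hedged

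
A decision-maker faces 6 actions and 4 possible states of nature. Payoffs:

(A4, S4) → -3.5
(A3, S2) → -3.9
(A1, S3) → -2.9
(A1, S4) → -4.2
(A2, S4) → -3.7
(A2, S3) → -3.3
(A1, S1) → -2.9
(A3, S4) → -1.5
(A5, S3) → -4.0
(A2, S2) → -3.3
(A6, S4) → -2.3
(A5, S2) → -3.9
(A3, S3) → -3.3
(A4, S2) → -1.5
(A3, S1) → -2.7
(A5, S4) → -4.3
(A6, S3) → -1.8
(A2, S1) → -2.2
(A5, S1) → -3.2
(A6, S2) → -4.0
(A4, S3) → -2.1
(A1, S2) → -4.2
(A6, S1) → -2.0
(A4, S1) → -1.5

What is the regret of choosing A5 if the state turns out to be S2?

Best payoff under S2 is -1.5.
Regret = -1.5 − (-3.9) = 2.4.

2.4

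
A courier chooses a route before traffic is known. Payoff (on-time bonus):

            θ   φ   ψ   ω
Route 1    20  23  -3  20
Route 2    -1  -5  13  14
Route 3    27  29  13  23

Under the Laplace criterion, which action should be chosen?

Route 3

Row averages: Route 1=15, Route 2=5.25, Route 3=23
Highest average = 23 → Route 3.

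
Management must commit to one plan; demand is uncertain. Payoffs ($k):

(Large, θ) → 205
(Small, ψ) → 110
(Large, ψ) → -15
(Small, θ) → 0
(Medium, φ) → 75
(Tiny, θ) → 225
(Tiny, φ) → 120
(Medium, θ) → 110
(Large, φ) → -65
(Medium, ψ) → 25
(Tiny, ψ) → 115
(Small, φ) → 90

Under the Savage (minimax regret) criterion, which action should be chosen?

Tiny

Column bests: θ=225, φ=120, ψ=115.
Tiny regrets: 0, 0, 0 → max 0
Small regrets: 225, 30, 5 → max 225
Medium regrets: 115, 45, 90 → max 115
Large regrets: 20, 185, 130 → max 185
Smallest max regret = 0 → Tiny.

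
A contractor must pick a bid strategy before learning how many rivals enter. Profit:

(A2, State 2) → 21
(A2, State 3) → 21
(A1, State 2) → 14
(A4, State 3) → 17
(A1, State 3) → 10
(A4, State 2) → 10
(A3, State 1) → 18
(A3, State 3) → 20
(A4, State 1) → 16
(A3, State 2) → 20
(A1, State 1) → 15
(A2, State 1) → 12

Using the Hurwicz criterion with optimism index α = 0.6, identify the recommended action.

A3

A1: 0.6·15 + 0.4·10 = 13
A2: 0.6·21 + 0.4·12 = 17.4
A3: 0.6·20 + 0.4·18 = 19.2
A4: 0.6·17 + 0.4·10 = 14.2
Highest Hurwicz score = 19.2 → A3.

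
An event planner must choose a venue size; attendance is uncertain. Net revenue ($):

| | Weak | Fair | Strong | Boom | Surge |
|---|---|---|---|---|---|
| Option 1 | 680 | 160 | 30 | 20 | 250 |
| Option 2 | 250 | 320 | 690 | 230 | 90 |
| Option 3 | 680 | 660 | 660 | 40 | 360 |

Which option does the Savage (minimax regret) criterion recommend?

Option 3

Column bests: Weak=680, Fair=660, Strong=690, Boom=230, Surge=360.
Option 1 regrets: 0, 500, 660, 210, 110 → max 660
Option 2 regrets: 430, 340, 0, 0, 270 → max 430
Option 3 regrets: 0, 0, 30, 190, 0 → max 190
Smallest max regret = 190 → Option 3.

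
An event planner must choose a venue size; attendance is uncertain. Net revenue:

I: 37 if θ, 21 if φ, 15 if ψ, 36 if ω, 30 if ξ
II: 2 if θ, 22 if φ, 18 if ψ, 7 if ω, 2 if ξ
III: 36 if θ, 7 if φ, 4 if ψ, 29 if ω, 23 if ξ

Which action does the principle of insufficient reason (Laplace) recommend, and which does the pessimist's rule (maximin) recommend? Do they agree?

Row averages: I=27.8, II=10.2, III=19.8
Highest average = 27.8 → I.
Row minima: I=15, II=2, III=4
Best worst-case = 15 → I.

laplace → I; maximin → I (agree)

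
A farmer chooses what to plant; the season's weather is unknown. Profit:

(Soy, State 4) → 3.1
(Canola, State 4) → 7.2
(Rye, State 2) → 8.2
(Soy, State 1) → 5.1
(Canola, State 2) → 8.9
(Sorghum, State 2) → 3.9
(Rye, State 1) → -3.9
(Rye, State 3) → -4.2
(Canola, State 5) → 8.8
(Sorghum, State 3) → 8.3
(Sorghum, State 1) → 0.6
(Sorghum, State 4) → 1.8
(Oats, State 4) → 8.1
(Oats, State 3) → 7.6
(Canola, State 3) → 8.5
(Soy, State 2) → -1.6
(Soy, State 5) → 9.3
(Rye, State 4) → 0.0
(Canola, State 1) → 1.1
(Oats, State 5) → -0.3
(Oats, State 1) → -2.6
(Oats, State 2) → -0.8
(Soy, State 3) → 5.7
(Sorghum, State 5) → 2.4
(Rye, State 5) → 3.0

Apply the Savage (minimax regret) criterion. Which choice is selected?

Column bests: State 1=5.1, State 2=8.9, State 3=8.5, State 4=8.1, State 5=9.3.
Soy regrets: 0.0, 10.5, 2.8, 5.0, 0.0 → max 10.5
Oats regrets: 7.7, 9.7, 0.9, 0.0, 9.6 → max 9.7
Canola regrets: 4.0, 0.0, 0.0, 0.9, 0.5 → max 4.0
Sorghum regrets: 4.5, 5.0, 0.2, 6.3, 6.9 → max 6.9
Rye regrets: 9.0, 0.7, 12.7, 8.1, 6.3 → max 12.7
Smallest max regret = 4.0 → Canola.

Canola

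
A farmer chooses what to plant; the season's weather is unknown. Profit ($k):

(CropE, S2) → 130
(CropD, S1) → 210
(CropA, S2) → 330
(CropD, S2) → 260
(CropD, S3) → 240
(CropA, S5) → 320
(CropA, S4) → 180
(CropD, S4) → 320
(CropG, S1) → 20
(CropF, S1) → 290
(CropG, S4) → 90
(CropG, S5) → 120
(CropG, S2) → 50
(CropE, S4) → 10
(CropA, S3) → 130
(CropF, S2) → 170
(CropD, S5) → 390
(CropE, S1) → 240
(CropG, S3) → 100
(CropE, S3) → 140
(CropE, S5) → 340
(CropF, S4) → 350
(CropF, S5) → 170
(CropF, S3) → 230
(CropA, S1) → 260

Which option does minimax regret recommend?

Column bests: S1=290, S2=330, S3=240, S4=350, S5=390.
CropA regrets: 30, 0, 110, 170, 70 → max 170
CropG regrets: 270, 280, 140, 260, 270 → max 280
CropF regrets: 0, 160, 10, 0, 220 → max 220
CropE regrets: 50, 200, 100, 340, 50 → max 340
CropD regrets: 80, 70, 0, 30, 0 → max 80
Smallest max regret = 80 → CropD.

CropD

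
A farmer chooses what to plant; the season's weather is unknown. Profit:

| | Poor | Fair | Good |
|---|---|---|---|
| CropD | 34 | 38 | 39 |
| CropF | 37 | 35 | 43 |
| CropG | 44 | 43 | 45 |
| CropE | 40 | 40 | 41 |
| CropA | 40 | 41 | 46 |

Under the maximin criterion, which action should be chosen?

CropG

Row minima: CropD=34, CropF=35, CropG=43, CropE=40, CropA=40
Best worst-case = 43 → CropG.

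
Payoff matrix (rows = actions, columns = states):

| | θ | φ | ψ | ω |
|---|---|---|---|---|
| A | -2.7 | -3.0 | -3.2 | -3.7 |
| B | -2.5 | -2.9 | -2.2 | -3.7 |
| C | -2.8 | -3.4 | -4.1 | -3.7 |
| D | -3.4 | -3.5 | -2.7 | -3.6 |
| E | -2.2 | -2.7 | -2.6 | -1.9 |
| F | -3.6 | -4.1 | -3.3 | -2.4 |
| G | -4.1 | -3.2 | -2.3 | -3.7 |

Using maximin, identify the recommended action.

E

Row minima: A=-3.7, B=-3.7, C=-4.1, D=-3.6, E=-2.7, F=-4.1, G=-4.1
Best worst-case = -2.7 → E.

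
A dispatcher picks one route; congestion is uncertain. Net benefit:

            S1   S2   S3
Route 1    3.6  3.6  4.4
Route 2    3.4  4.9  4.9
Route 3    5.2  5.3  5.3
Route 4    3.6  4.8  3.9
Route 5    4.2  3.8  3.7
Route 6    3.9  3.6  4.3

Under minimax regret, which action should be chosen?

Route 3

Column bests: S1=5.2, S2=5.3, S3=5.3.
Route 1 regrets: 1.6, 1.7, 0.9 → max 1.7
Route 2 regrets: 1.8, 0.4, 0.4 → max 1.8
Route 3 regrets: 0.0, 0.0, 0.0 → max 0.0
Route 4 regrets: 1.6, 0.5, 1.4 → max 1.6
Route 5 regrets: 1.0, 1.5, 1.6 → max 1.6
Route 6 regrets: 1.3, 1.7, 1.0 → max 1.7
Smallest max regret = 0.0 → Route 3.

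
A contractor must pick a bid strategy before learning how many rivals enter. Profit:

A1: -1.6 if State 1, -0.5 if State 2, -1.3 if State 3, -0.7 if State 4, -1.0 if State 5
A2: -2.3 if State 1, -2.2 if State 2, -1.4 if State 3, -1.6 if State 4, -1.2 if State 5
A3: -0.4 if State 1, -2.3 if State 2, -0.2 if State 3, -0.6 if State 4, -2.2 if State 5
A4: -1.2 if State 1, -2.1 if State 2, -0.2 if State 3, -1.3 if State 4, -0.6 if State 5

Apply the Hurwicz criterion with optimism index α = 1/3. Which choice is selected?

A1: 1/3·(-0.5) + 2/3·(-1.6) = -37/30
A2: 1/3·(-1.2) + 2/3·(-2.3) = -29/15
A3: 1/3·(-0.2) + 2/3·(-2.3) = -1.6
A4: 1/3·(-0.2) + 2/3·(-2.1) = -22/15
Highest Hurwicz score = -37/30 → A1.

A1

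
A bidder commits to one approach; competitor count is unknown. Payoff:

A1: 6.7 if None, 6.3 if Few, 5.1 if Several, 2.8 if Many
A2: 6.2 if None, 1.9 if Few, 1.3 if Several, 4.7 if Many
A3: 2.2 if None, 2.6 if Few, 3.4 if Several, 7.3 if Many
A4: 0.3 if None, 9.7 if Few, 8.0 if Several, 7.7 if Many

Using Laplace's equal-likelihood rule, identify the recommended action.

Row averages: A1=5.225, A2=3.525, A3=3.875, A4=6.425
Highest average = 6.425 → A4.

A4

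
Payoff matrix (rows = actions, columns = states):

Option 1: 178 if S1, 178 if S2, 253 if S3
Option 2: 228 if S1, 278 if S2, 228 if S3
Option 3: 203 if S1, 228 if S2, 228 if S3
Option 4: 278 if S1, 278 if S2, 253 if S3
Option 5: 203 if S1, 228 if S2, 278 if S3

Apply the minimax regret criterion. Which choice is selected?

Option 4

Column bests: S1=278, S2=278, S3=278.
Option 1 regrets: 100, 100, 25 → max 100
Option 2 regrets: 50, 0, 50 → max 50
Option 3 regrets: 75, 50, 50 → max 75
Option 4 regrets: 0, 0, 25 → max 25
Option 5 regrets: 75, 50, 0 → max 75
Smallest max regret = 25 → Option 4.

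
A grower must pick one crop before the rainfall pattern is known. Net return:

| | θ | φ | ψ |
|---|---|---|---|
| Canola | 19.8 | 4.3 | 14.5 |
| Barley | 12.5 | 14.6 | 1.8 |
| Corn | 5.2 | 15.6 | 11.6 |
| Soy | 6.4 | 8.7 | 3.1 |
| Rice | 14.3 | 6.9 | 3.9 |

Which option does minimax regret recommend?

Rice

Column bests: θ=19.8, φ=15.6, ψ=14.5.
Canola regrets: 0.0, 11.3, 0.0 → max 11.3
Barley regrets: 7.3, 1.0, 12.7 → max 12.7
Corn regrets: 14.6, 0.0, 2.9 → max 14.6
Soy regrets: 13.4, 6.9, 11.4 → max 13.4
Rice regrets: 5.5, 8.7, 10.6 → max 10.6
Smallest max regret = 10.6 → Rice.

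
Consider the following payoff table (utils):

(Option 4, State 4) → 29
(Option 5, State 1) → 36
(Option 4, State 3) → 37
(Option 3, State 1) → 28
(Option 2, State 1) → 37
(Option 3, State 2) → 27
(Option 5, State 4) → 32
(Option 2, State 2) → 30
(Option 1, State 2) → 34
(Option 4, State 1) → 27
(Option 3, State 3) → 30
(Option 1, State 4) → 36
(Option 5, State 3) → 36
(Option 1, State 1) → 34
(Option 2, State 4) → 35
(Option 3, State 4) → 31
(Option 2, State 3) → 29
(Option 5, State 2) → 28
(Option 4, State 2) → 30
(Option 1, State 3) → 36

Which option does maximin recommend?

Option 1

Row minima: Option 1=34, Option 2=29, Option 3=27, Option 4=27, Option 5=28
Best worst-case = 34 → Option 1.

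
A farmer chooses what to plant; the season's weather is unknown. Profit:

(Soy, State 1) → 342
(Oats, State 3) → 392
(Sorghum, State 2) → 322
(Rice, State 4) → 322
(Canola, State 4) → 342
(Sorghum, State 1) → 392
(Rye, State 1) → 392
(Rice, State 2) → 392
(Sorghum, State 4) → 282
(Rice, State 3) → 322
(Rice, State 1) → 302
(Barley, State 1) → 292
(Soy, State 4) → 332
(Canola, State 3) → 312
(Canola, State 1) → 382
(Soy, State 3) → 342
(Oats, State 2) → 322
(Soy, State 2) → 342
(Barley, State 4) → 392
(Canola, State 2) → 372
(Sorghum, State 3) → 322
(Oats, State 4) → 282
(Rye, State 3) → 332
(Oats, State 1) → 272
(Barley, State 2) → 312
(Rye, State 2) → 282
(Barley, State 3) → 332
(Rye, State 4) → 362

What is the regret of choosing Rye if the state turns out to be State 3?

60

Best payoff under State 3 is 392.
Regret = 392 − 332 = 60.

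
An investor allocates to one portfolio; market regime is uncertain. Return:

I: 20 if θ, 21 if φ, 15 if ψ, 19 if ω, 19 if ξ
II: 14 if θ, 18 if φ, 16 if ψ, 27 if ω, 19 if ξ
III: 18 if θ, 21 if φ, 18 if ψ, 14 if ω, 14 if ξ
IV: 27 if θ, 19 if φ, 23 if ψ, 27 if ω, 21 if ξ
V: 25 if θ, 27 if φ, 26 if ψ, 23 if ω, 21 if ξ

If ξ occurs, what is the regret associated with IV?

0

Best payoff under ξ is 21.
Regret = 21 − 21 = 0.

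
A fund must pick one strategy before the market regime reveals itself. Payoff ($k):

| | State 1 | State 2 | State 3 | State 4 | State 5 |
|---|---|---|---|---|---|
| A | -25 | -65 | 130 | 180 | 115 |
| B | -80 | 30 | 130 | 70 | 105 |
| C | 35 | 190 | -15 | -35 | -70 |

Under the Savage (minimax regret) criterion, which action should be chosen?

B

Column bests: State 1=35, State 2=190, State 3=130, State 4=180, State 5=115.
A regrets: 60, 255, 0, 0, 0 → max 255
B regrets: 115, 160, 0, 110, 10 → max 160
C regrets: 0, 0, 145, 215, 185 → max 215
Smallest max regret = 160 → B.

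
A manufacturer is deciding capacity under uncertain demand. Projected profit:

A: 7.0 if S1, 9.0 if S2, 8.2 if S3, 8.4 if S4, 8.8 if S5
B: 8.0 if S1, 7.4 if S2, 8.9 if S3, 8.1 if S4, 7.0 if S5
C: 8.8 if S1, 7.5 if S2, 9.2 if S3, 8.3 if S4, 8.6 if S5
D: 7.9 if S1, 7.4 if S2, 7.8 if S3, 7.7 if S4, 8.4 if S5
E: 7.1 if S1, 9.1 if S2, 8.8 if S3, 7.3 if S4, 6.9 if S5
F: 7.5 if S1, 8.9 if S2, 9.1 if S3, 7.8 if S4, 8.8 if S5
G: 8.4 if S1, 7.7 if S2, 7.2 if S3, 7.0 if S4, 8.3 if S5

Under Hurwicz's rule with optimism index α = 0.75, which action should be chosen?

C

A: 0.75·9.0 + 0.25·7.0 = 8.5
B: 0.75·8.9 + 0.25·7.0 = 8.425
C: 0.75·9.2 + 0.25·7.5 = 8.775
D: 0.75·8.4 + 0.25·7.4 = 8.15
E: 0.75·9.1 + 0.25·6.9 = 8.55
F: 0.75·9.1 + 0.25·7.5 = 8.7
G: 0.75·8.4 + 0.25·7.0 = 8.05
Highest Hurwicz score = 8.775 → C.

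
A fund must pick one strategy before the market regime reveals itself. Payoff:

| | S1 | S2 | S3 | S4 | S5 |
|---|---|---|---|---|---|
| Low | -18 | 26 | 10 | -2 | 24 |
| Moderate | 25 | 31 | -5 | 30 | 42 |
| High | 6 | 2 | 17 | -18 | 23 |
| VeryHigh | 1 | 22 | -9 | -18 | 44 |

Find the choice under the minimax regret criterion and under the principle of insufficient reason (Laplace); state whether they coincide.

Column bests: S1=25, S2=31, S3=17, S4=30, S5=44.
Low regrets: 43, 5, 7, 32, 20 → max 43
Moderate regrets: 0, 0, 22, 0, 2 → max 22
High regrets: 19, 29, 0, 48, 21 → max 48
VeryHigh regrets: 24, 9, 26, 48, 0 → max 48
Smallest max regret = 22 → Moderate.
Row averages: Low=8, Moderate=24.6, High=6, VeryHigh=8
Highest average = 24.6 → Moderate.

minimax regret → Moderate; laplace → Moderate (agree)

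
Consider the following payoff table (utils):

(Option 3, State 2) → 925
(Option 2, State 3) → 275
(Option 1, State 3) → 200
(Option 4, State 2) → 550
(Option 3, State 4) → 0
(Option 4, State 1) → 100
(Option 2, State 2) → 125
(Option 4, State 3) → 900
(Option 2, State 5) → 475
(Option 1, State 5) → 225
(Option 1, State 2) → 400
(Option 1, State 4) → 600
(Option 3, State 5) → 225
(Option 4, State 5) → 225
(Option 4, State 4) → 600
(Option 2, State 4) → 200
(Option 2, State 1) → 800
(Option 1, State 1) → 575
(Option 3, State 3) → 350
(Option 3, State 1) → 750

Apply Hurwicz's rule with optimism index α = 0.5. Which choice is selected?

Option 4

Option 1: 0.5·600 + 0.5·200 = 400
Option 2: 0.5·800 + 0.5·125 = 462.5
Option 3: 0.5·925 + 0.5·0 = 462.5
Option 4: 0.5·900 + 0.5·100 = 500
Highest Hurwicz score = 500 → Option 4.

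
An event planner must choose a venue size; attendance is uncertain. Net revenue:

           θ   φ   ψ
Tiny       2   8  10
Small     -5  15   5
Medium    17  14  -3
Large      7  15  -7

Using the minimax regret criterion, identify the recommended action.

Medium

Column bests: θ=17, φ=15, ψ=10.
Tiny regrets: 15, 7, 0 → max 15
Small regrets: 22, 0, 5 → max 22
Medium regrets: 0, 1, 13 → max 13
Large regrets: 10, 0, 17 → max 17
Smallest max regret = 13 → Medium.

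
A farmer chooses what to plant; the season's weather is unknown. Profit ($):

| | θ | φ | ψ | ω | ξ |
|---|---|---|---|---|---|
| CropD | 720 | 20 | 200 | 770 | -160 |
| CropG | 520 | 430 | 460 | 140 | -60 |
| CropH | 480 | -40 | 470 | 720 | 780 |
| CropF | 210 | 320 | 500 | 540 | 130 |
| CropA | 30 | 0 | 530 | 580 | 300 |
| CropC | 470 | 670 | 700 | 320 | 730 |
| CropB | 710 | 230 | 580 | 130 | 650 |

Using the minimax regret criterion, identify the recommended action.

CropC

Column bests: θ=720, φ=670, ψ=700, ω=770, ξ=780.
CropD regrets: 0, 650, 500, 0, 940 → max 940
CropG regrets: 200, 240, 240, 630, 840 → max 840
CropH regrets: 240, 710, 230, 50, 0 → max 710
CropF regrets: 510, 350, 200, 230, 650 → max 650
CropA regrets: 690, 670, 170, 190, 480 → max 690
CropC regrets: 250, 0, 0, 450, 50 → max 450
CropB regrets: 10, 440, 120, 640, 130 → max 640
Smallest max regret = 450 → CropC.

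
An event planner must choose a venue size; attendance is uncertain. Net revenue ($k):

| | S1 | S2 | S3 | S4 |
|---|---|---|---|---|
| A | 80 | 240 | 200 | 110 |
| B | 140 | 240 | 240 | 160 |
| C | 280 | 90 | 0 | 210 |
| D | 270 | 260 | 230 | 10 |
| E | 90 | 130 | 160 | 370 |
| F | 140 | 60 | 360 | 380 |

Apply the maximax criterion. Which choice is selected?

Row maxima: A=240, B=240, C=280, D=270, E=370, F=380
Best best-case = 380 → F.

F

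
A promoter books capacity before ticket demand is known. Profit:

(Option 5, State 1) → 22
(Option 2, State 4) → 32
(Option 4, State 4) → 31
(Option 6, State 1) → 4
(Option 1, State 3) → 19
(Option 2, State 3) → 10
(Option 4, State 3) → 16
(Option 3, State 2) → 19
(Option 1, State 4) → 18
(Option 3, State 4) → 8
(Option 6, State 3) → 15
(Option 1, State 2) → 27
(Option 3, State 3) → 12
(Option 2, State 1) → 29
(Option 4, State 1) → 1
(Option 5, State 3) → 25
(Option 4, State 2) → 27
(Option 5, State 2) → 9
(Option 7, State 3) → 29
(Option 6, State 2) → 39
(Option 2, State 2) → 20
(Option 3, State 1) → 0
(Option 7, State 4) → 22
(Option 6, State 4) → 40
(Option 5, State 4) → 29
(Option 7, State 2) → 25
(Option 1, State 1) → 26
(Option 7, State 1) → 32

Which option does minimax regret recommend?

Column bests: State 1=32, State 2=39, State 3=29, State 4=40.
Option 1 regrets: 6, 12, 10, 22 → max 22
Option 2 regrets: 3, 19, 19, 8 → max 19
Option 3 regrets: 32, 20, 17, 32 → max 32
Option 4 regrets: 31, 12, 13, 9 → max 31
Option 5 regrets: 10, 30, 4, 11 → max 30
Option 6 regrets: 28, 0, 14, 0 → max 28
Option 7 regrets: 0, 14, 0, 18 → max 18
Smallest max regret = 18 → Option 7.

Option 7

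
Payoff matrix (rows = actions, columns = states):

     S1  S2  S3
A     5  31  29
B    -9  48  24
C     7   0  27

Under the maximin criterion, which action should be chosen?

A

Row minima: A=5, B=-9, C=0
Best worst-case = 5 → A.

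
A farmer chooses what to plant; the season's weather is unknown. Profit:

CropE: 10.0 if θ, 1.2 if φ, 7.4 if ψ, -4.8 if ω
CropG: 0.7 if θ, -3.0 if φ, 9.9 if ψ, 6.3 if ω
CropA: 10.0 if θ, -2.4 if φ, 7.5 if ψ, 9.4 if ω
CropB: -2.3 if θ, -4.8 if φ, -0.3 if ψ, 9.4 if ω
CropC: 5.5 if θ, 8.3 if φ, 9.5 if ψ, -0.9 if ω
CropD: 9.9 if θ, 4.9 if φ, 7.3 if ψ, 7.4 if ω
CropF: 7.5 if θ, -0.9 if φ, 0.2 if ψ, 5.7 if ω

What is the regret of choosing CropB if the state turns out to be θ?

Best payoff under θ is 10.0.
Regret = 10.0 − (-2.3) = 12.3.

12.3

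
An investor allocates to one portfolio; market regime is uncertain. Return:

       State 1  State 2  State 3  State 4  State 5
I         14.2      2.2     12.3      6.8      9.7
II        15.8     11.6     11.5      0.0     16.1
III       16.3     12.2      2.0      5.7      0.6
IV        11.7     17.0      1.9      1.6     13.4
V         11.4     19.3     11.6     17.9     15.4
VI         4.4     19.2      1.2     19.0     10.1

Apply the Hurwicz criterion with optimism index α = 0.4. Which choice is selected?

I: 0.4·14.2 + 0.6·2.2 = 7
II: 0.4·16.1 + 0.6·0.0 = 6.44
III: 0.4·16.3 + 0.6·0.6 = 6.88
IV: 0.4·17.0 + 0.6·1.6 = 7.76
V: 0.4·19.3 + 0.6·11.4 = 14.56
VI: 0.4·19.2 + 0.6·1.2 = 8.4
Highest Hurwicz score = 14.56 → V.

V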